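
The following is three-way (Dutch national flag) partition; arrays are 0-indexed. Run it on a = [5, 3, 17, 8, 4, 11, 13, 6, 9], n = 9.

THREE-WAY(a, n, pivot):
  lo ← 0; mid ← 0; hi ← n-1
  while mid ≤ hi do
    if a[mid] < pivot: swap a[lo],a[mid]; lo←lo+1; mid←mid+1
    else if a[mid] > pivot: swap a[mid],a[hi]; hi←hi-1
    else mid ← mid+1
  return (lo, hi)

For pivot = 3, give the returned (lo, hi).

(0, 0)

pivot = 3; lo=0, mid=0, hi=8
a[mid]=5>3: swap a[0],a[8]; hi=7 → [9, 3, 17, 8, 4, 11, 13, 6, 5]
a[mid]=9>3: swap a[0],a[7]; hi=6 → [6, 3, 17, 8, 4, 11, 13, 9, 5]
a[mid]=6>3: swap a[0],a[6]; hi=5 → [13, 3, 17, 8, 4, 11, 6, 9, 5]
a[mid]=13>3: swap a[0],a[5]; hi=4 → [11, 3, 17, 8, 4, 13, 6, 9, 5]
a[mid]=11>3: swap a[0],a[4]; hi=3 → [4, 3, 17, 8, 11, 13, 6, 9, 5]
a[mid]=4>3: swap a[0],a[3]; hi=2 → [8, 3, 17, 4, 11, 13, 6, 9, 5]
a[mid]=8>3: swap a[0],a[2]; hi=1 → [17, 3, 8, 4, 11, 13, 6, 9, 5]
a[mid]=17>3: swap a[0],a[1]; hi=0 → [3, 17, 8, 4, 11, 13, 6, 9, 5]
a[mid]=3=3: mid=1
end: lo=0, hi=0; a = [3, 17, 8, 4, 11, 13, 6, 9, 5]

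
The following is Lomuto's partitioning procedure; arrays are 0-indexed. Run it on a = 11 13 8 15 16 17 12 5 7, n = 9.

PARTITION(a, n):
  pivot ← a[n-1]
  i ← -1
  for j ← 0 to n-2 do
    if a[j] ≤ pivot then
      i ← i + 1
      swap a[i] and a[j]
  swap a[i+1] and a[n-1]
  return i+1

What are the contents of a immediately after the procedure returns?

pivot = a[8] = 7; i = -1
j=0: a[0]=11 > 7 → no swap
j=1: a[1]=13 > 7 → no swap
j=2: a[2]=8 > 7 → no swap
j=3: a[3]=15 > 7 → no swap
j=4: a[4]=16 > 7 → no swap
j=5: a[5]=17 > 7 → no swap
j=6: a[6]=12 > 7 → no swap
j=7: a[7]=5 ≤ 7 → i=0, swap a[0],a[7] → 5 13 8 15 16 17 12 11 7
final swap a[1],a[8] → 5 7 8 15 16 17 12 11 13; return 1

5 7 8 15 16 17 12 11 13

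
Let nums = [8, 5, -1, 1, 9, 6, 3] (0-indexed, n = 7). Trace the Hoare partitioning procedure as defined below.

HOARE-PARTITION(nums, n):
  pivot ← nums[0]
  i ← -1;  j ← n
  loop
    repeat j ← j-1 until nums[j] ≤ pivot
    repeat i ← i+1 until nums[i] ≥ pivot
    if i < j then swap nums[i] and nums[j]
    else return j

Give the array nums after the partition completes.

pivot = nums[0] = 8; i = -1, j = 7
j→6 (nums[6]=3≤8), i→0 (nums[0]=8≥8); i<j, swap → [3, 5, -1, 1, 9, 6, 8]
j→5 (nums[5]=6≤8), i→4 (nums[4]=9≥8); i<j, swap → [3, 5, -1, 1, 6, 9, 8]
j→4, i→5; i≥j, return j=4. nums = [3, 5, -1, 1, 6, 9, 8]

[3, 5, -1, 1, 6, 9, 8]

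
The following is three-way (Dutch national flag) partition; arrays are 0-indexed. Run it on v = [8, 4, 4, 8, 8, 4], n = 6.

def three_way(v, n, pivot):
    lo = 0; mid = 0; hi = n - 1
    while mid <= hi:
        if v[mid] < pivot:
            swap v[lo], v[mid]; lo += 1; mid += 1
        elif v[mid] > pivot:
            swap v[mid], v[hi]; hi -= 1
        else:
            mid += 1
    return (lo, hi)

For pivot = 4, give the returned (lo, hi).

(0, 2)

pivot = 4; lo=0, mid=0, hi=5
v[mid]=8>4: swap v[0],v[5]; hi=4 → [4, 4, 4, 8, 8, 8]
v[mid]=4=4: mid=1
v[mid]=4=4: mid=2
v[mid]=4=4: mid=3
v[mid]=8>4: swap v[3],v[4]; hi=3 → [4, 4, 4, 8, 8, 8]
v[mid]=8>4: swap v[3],v[3]; hi=2 → [4, 4, 4, 8, 8, 8]
end: lo=0, hi=2; v = [4, 4, 4, 8, 8, 8]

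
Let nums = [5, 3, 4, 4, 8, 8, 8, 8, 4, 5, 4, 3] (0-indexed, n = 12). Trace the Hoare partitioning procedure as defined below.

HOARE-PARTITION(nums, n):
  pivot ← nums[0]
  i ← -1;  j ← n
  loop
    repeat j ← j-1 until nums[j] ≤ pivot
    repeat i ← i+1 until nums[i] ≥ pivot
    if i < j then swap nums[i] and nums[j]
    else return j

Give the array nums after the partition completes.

pivot=5
j stops at 11 (3), i stops at 0 (5); swap ⇒ [3, 3, 4, 4, 8, 8, 8, 8, 4, 5, 4, 5]
j stops at 10 (4), i stops at 4 (8); swap ⇒ [3, 3, 4, 4, 4, 8, 8, 8, 4, 5, 8, 5]
j stops at 9 (5), i stops at 5 (8); swap ⇒ [3, 3, 4, 4, 4, 5, 8, 8, 4, 8, 8, 5]
j stops at 8 (4), i stops at 6 (8); swap ⇒ [3, 3, 4, 4, 4, 5, 4, 8, 8, 8, 8, 5]
j stops at 6, i stops at 7; i≥j ⇒ return 6. nums=[3, 3, 4, 4, 4, 5, 4, 8, 8, 8, 8, 5]

[3, 3, 4, 4, 4, 5, 4, 8, 8, 8, 8, 5]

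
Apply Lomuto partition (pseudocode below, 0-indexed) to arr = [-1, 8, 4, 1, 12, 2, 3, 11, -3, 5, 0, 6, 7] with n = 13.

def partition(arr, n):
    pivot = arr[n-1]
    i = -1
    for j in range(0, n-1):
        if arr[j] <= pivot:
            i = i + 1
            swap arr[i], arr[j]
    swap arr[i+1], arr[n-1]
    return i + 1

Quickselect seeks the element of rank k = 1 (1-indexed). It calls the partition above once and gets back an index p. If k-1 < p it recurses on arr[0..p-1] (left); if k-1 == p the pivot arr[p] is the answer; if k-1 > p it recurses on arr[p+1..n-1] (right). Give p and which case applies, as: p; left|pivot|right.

9; left

pivot = arr[12] = 7; i = -1
j=0: arr[0]=-1 ≤ 7 → i=0, swap arr[0],arr[0] (no change) → [-1, 8, 4, 1, 12, 2, 3, 11, -3, 5, 0, 6, 7]
j=1: arr[1]=8 > 7 → no swap
j=2: arr[2]=4 ≤ 7 → i=1, swap arr[1],arr[2] → [-1, 4, 8, 1, 12, 2, 3, 11, -3, 5, 0, 6, 7]
j=3: arr[3]=1 ≤ 7 → i=2, swap arr[2],arr[3] → [-1, 4, 1, 8, 12, 2, 3, 11, -3, 5, 0, 6, 7]
j=4: arr[4]=12 > 7 → no swap
j=5: arr[5]=2 ≤ 7 → i=3, swap arr[3],arr[5] → [-1, 4, 1, 2, 12, 8, 3, 11, -3, 5, 0, 6, 7]
j=6: arr[6]=3 ≤ 7 → i=4, swap arr[4],arr[6] → [-1, 4, 1, 2, 3, 8, 12, 11, -3, 5, 0, 6, 7]
j=7: arr[7]=11 > 7 → no swap
j=8: arr[8]=-3 ≤ 7 → i=5, swap arr[5],arr[8] → [-1, 4, 1, 2, 3, -3, 12, 11, 8, 5, 0, 6, 7]
j=9: arr[9]=5 ≤ 7 → i=6, swap arr[6],arr[9] → [-1, 4, 1, 2, 3, -3, 5, 11, 8, 12, 0, 6, 7]
j=10: arr[10]=0 ≤ 7 → i=7, swap arr[7],arr[10] → [-1, 4, 1, 2, 3, -3, 5, 0, 8, 12, 11, 6, 7]
j=11: arr[11]=6 ≤ 7 → i=8, swap arr[8],arr[11] → [-1, 4, 1, 2, 3, -3, 5, 0, 6, 12, 11, 8, 7]
final swap arr[9],arr[12] → [-1, 4, 1, 2, 3, -3, 5, 0, 6, 7, 11, 8, 12]; return 9
p = 9; k-1 = 0 < 9 ⇒ left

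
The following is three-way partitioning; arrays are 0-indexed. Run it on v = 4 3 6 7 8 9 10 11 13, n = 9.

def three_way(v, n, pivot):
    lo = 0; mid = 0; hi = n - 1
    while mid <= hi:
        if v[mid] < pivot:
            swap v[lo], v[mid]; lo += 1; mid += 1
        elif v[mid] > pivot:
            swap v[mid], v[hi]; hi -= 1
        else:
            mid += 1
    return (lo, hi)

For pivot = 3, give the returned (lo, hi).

lo=0 mid=0 hi=8
4>3: swap(0,8), hi=7 ⇒ 13 3 6 7 8 9 10 11 4
13>3: swap(0,7), hi=6 ⇒ 11 3 6 7 8 9 10 13 4
11>3: swap(0,6), hi=5 ⇒ 10 3 6 7 8 9 11 13 4
10>3: swap(0,5), hi=4 ⇒ 9 3 6 7 8 10 11 13 4
9>3: swap(0,4), hi=3 ⇒ 8 3 6 7 9 10 11 13 4
8>3: swap(0,3), hi=2 ⇒ 7 3 6 8 9 10 11 13 4
7>3: swap(0,2), hi=1 ⇒ 6 3 7 8 9 10 11 13 4
6>3: swap(0,1), hi=0 ⇒ 3 6 7 8 9 10 11 13 4
3=3: mid=1
done. lo=0 hi=0; v=3 6 7 8 9 10 11 13 4

(0, 0)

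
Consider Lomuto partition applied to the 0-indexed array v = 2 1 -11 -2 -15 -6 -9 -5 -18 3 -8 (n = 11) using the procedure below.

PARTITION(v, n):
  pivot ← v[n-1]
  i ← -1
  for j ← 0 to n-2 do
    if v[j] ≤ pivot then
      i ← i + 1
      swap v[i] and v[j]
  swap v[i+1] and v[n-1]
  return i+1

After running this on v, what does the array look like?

-11 -15 -9 -18 -8 -6 2 -5 -2 3 1

pivot = v[10] = -8; i = -1
j=0: v[0]=2 > -8 → no swap
j=1: v[1]=1 > -8 → no swap
j=2: v[2]=-11 ≤ -8 → i=0, swap v[0],v[2] → -11 1 2 -2 -15 -6 -9 -5 -18 3 -8
j=3: v[3]=-2 > -8 → no swap
j=4: v[4]=-15 ≤ -8 → i=1, swap v[1],v[4] → -11 -15 2 -2 1 -6 -9 -5 -18 3 -8
j=5: v[5]=-6 > -8 → no swap
j=6: v[6]=-9 ≤ -8 → i=2, swap v[2],v[6] → -11 -15 -9 -2 1 -6 2 -5 -18 3 -8
j=7: v[7]=-5 > -8 → no swap
j=8: v[8]=-18 ≤ -8 → i=3, swap v[3],v[8] → -11 -15 -9 -18 1 -6 2 -5 -2 3 -8
j=9: v[9]=3 > -8 → no swap
final swap v[4],v[10] → -11 -15 -9 -18 -8 -6 2 -5 -2 3 1; return 4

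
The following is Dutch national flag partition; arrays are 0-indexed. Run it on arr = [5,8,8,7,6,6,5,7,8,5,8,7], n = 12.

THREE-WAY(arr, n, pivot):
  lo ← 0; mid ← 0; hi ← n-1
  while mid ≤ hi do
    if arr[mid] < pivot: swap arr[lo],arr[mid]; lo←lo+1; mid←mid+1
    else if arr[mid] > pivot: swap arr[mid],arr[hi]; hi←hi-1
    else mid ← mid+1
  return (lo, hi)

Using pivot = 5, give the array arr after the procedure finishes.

[5,5,5,6,6,7,7,8,8,8,7,8]

pivot = 5; lo=0, mid=0, hi=11
arr[mid]=5=5: mid=1
arr[mid]=8>5: swap arr[1],arr[11]; hi=10 → [5,7,8,7,6,6,5,7,8,5,8,8]
arr[mid]=7>5: swap arr[1],arr[10]; hi=9 → [5,8,8,7,6,6,5,7,8,5,7,8]
arr[mid]=8>5: swap arr[1],arr[9]; hi=8 → [5,5,8,7,6,6,5,7,8,8,7,8]
arr[mid]=5=5: mid=2
arr[mid]=8>5: swap arr[2],arr[8]; hi=7 → [5,5,8,7,6,6,5,7,8,8,7,8]
arr[mid]=8>5: swap arr[2],arr[7]; hi=6 → [5,5,7,7,6,6,5,8,8,8,7,8]
arr[mid]=7>5: swap arr[2],arr[6]; hi=5 → [5,5,5,7,6,6,7,8,8,8,7,8]
arr[mid]=5=5: mid=3
arr[mid]=7>5: swap arr[3],arr[5]; hi=4 → [5,5,5,6,6,7,7,8,8,8,7,8]
arr[mid]=6>5: swap arr[3],arr[4]; hi=3 → [5,5,5,6,6,7,7,8,8,8,7,8]
arr[mid]=6>5: swap arr[3],arr[3]; hi=2 → [5,5,5,6,6,7,7,8,8,8,7,8]
end: lo=0, hi=2; arr = [5,5,5,6,6,7,7,8,8,8,7,8]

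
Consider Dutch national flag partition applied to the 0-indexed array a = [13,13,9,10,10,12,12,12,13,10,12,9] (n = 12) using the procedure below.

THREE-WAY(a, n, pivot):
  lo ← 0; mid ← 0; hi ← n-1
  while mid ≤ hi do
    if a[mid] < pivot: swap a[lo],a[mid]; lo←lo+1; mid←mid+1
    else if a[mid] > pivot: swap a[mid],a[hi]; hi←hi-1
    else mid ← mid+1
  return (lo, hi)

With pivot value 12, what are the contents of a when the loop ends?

lo=0 mid=0 hi=11
13>12: swap(0,11), hi=10 ⇒ [9,13,9,10,10,12,12,12,13,10,12,13]
9<12: swap(0,0), lo=1 mid=1 ⇒ [9,13,9,10,10,12,12,12,13,10,12,13]
13>12: swap(1,10), hi=9 ⇒ [9,12,9,10,10,12,12,12,13,10,13,13]
12=12: mid=2
9<12: swap(1,2), lo=2 mid=3 ⇒ [9,9,12,10,10,12,12,12,13,10,13,13]
10<12: swap(2,3), lo=3 mid=4 ⇒ [9,9,10,12,10,12,12,12,13,10,13,13]
10<12: swap(3,4), lo=4 mid=5 ⇒ [9,9,10,10,12,12,12,12,13,10,13,13]
12=12: mid=6
12=12: mid=7
12=12: mid=8
13>12: swap(8,9), hi=8 ⇒ [9,9,10,10,12,12,12,12,10,13,13,13]
10<12: swap(4,8), lo=5 mid=9 ⇒ [9,9,10,10,10,12,12,12,12,13,13,13]
done. lo=5 hi=8; a=[9,9,10,10,10,12,12,12,12,13,13,13]

[9,9,10,10,10,12,12,12,12,13,13,13]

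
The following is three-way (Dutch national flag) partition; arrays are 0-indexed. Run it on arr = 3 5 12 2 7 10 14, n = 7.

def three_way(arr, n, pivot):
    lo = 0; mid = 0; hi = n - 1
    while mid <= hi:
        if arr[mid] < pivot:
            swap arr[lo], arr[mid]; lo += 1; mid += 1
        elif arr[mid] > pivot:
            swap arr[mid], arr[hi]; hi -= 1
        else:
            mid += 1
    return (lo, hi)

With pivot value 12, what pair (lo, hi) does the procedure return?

lo=0 mid=0 hi=6
3<12: swap(0,0), lo=1 mid=1 ⇒ 3 5 12 2 7 10 14
5<12: swap(1,1), lo=2 mid=2 ⇒ 3 5 12 2 7 10 14
12=12: mid=3
2<12: swap(2,3), lo=3 mid=4 ⇒ 3 5 2 12 7 10 14
7<12: swap(3,4), lo=4 mid=5 ⇒ 3 5 2 7 12 10 14
10<12: swap(4,5), lo=5 mid=6 ⇒ 3 5 2 7 10 12 14
14>12: swap(6,6), hi=5 ⇒ 3 5 2 7 10 12 14
done. lo=5 hi=5; arr=3 5 2 7 10 12 14

(5, 5)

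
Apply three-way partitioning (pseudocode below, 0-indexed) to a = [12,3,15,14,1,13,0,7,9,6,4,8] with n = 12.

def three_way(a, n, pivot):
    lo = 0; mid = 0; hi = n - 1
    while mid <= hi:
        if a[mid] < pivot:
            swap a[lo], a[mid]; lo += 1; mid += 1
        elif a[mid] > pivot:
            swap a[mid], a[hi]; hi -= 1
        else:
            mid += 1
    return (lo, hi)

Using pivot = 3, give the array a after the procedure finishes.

lo=0 mid=0 hi=11
12>3: swap(0,11), hi=10 ⇒ [8,3,15,14,1,13,0,7,9,6,4,12]
8>3: swap(0,10), hi=9 ⇒ [4,3,15,14,1,13,0,7,9,6,8,12]
4>3: swap(0,9), hi=8 ⇒ [6,3,15,14,1,13,0,7,9,4,8,12]
6>3: swap(0,8), hi=7 ⇒ [9,3,15,14,1,13,0,7,6,4,8,12]
9>3: swap(0,7), hi=6 ⇒ [7,3,15,14,1,13,0,9,6,4,8,12]
7>3: swap(0,6), hi=5 ⇒ [0,3,15,14,1,13,7,9,6,4,8,12]
0<3: swap(0,0), lo=1 mid=1 ⇒ [0,3,15,14,1,13,7,9,6,4,8,12]
3=3: mid=2
15>3: swap(2,5), hi=4 ⇒ [0,3,13,14,1,15,7,9,6,4,8,12]
13>3: swap(2,4), hi=3 ⇒ [0,3,1,14,13,15,7,9,6,4,8,12]
1<3: swap(1,2), lo=2 mid=3 ⇒ [0,1,3,14,13,15,7,9,6,4,8,12]
14>3: swap(3,3), hi=2 ⇒ [0,1,3,14,13,15,7,9,6,4,8,12]
done. lo=2 hi=2; a=[0,1,3,14,13,15,7,9,6,4,8,12]

[0,1,3,14,13,15,7,9,6,4,8,12]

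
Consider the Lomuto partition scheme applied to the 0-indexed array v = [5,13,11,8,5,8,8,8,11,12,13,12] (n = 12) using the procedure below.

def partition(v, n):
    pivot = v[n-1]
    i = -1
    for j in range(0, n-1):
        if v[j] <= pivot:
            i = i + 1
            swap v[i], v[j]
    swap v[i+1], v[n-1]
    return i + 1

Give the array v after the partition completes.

pivot = v[11] = 12; i = -1
j=0: v[0]=5 ≤ 12 → i=0, swap v[0],v[0] (no change) → [5,13,11,8,5,8,8,8,11,12,13,12]
j=1: v[1]=13 > 12 → no swap
j=2: v[2]=11 ≤ 12 → i=1, swap v[1],v[2] → [5,11,13,8,5,8,8,8,11,12,13,12]
j=3: v[3]=8 ≤ 12 → i=2, swap v[2],v[3] → [5,11,8,13,5,8,8,8,11,12,13,12]
j=4: v[4]=5 ≤ 12 → i=3, swap v[3],v[4] → [5,11,8,5,13,8,8,8,11,12,13,12]
j=5: v[5]=8 ≤ 12 → i=4, swap v[4],v[5] → [5,11,8,5,8,13,8,8,11,12,13,12]
j=6: v[6]=8 ≤ 12 → i=5, swap v[5],v[6] → [5,11,8,5,8,8,13,8,11,12,13,12]
j=7: v[7]=8 ≤ 12 → i=6, swap v[6],v[7] → [5,11,8,5,8,8,8,13,11,12,13,12]
j=8: v[8]=11 ≤ 12 → i=7, swap v[7],v[8] → [5,11,8,5,8,8,8,11,13,12,13,12]
j=9: v[9]=12 ≤ 12 → i=8, swap v[8],v[9] → [5,11,8,5,8,8,8,11,12,13,13,12]
j=10: v[10]=13 > 12 → no swap
final swap v[9],v[11] → [5,11,8,5,8,8,8,11,12,12,13,13]; return 9

[5,11,8,5,8,8,8,11,12,12,13,13]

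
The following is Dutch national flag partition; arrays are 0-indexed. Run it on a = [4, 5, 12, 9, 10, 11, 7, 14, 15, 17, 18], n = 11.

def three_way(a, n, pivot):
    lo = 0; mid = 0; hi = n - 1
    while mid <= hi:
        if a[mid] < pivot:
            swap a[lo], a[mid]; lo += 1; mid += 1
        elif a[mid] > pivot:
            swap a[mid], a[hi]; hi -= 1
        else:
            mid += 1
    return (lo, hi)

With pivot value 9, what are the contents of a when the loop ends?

[4, 5, 7, 9, 11, 10, 14, 15, 17, 18, 12]

lo=0 mid=0 hi=10
4<9: swap(0,0), lo=1 mid=1 ⇒ [4, 5, 12, 9, 10, 11, 7, 14, 15, 17, 18]
5<9: swap(1,1), lo=2 mid=2 ⇒ [4, 5, 12, 9, 10, 11, 7, 14, 15, 17, 18]
12>9: swap(2,10), hi=9 ⇒ [4, 5, 18, 9, 10, 11, 7, 14, 15, 17, 12]
18>9: swap(2,9), hi=8 ⇒ [4, 5, 17, 9, 10, 11, 7, 14, 15, 18, 12]
17>9: swap(2,8), hi=7 ⇒ [4, 5, 15, 9, 10, 11, 7, 14, 17, 18, 12]
15>9: swap(2,7), hi=6 ⇒ [4, 5, 14, 9, 10, 11, 7, 15, 17, 18, 12]
14>9: swap(2,6), hi=5 ⇒ [4, 5, 7, 9, 10, 11, 14, 15, 17, 18, 12]
7<9: swap(2,2), lo=3 mid=3 ⇒ [4, 5, 7, 9, 10, 11, 14, 15, 17, 18, 12]
9=9: mid=4
10>9: swap(4,5), hi=4 ⇒ [4, 5, 7, 9, 11, 10, 14, 15, 17, 18, 12]
11>9: swap(4,4), hi=3 ⇒ [4, 5, 7, 9, 11, 10, 14, 15, 17, 18, 12]
done. lo=3 hi=3; a=[4, 5, 7, 9, 11, 10, 14, 15, 17, 18, 12]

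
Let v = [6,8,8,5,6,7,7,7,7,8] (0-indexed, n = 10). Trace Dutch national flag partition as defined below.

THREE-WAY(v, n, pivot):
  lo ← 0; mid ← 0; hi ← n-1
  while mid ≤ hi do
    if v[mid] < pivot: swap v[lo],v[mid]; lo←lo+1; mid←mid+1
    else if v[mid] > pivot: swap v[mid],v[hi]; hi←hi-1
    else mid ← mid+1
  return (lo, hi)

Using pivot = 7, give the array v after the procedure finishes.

lo=0 mid=0 hi=9
6<7: swap(0,0), lo=1 mid=1 ⇒ [6,8,8,5,6,7,7,7,7,8]
8>7: swap(1,9), hi=8 ⇒ [6,8,8,5,6,7,7,7,7,8]
8>7: swap(1,8), hi=7 ⇒ [6,7,8,5,6,7,7,7,8,8]
7=7: mid=2
8>7: swap(2,7), hi=6 ⇒ [6,7,7,5,6,7,7,8,8,8]
7=7: mid=3
5<7: swap(1,3), lo=2 mid=4 ⇒ [6,5,7,7,6,7,7,8,8,8]
6<7: swap(2,4), lo=3 mid=5 ⇒ [6,5,6,7,7,7,7,8,8,8]
7=7: mid=6
7=7: mid=7
done. lo=3 hi=6; v=[6,5,6,7,7,7,7,8,8,8]

[6,5,6,7,7,7,7,8,8,8]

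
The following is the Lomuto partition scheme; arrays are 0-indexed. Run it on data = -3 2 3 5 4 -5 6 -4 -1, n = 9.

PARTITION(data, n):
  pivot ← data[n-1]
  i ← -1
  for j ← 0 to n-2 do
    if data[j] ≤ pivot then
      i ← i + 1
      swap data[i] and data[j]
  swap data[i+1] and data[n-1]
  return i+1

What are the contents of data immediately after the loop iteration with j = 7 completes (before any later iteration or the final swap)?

pivot = data[8] = -1; i = -1
j=0: data[0]=-3 ≤ -1 → i=0, swap data[0],data[0] (no change) → -3 2 3 5 4 -5 6 -4 -1
j=1: data[1]=2 > -1 → no swap
j=2: data[2]=3 > -1 → no swap
j=3: data[3]=5 > -1 → no swap
j=4: data[4]=4 > -1 → no swap
j=5: data[5]=-5 ≤ -1 → i=1, swap data[1],data[5] → -3 -5 3 5 4 2 6 -4 -1
j=6: data[6]=6 > -1 → no swap
j=7: data[7]=-4 ≤ -1 → i=2, swap data[2],data[7] → -3 -5 -4 5 4 2 6 3 -1
(after j=7) data = -3 -5 -4 5 4 2 6 3 -1

-3 -5 -4 5 4 2 6 3 -1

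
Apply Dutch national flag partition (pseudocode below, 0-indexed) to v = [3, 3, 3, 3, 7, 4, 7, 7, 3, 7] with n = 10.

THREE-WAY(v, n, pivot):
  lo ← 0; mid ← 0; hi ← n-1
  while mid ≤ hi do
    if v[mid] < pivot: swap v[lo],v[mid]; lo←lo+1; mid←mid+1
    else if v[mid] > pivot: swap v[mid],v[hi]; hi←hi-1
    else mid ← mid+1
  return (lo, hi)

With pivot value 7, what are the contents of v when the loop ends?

[3, 3, 3, 3, 4, 3, 7, 7, 7, 7]

pivot = 7; lo=0, mid=0, hi=9
v[mid]=3<7: swap v[0],v[0]; lo=1,mid=1 → [3, 3, 3, 3, 7, 4, 7, 7, 3, 7]
v[mid]=3<7: swap v[1],v[1]; lo=2,mid=2 → [3, 3, 3, 3, 7, 4, 7, 7, 3, 7]
v[mid]=3<7: swap v[2],v[2]; lo=3,mid=3 → [3, 3, 3, 3, 7, 4, 7, 7, 3, 7]
v[mid]=3<7: swap v[3],v[3]; lo=4,mid=4 → [3, 3, 3, 3, 7, 4, 7, 7, 3, 7]
v[mid]=7=7: mid=5
v[mid]=4<7: swap v[4],v[5]; lo=5,mid=6 → [3, 3, 3, 3, 4, 7, 7, 7, 3, 7]
v[mid]=7=7: mid=7
v[mid]=7=7: mid=8
v[mid]=3<7: swap v[5],v[8]; lo=6,mid=9 → [3, 3, 3, 3, 4, 3, 7, 7, 7, 7]
v[mid]=7=7: mid=10
end: lo=6, hi=9; v = [3, 3, 3, 3, 4, 3, 7, 7, 7, 7]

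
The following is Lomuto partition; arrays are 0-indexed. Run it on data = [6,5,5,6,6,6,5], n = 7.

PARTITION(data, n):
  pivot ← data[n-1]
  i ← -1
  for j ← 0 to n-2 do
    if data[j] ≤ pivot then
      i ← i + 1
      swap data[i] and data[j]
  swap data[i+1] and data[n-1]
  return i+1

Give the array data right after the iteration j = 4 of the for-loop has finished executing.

pivot=5, i=-1
j=0: 6>5, skip
j=1: 5≤5, i=0, swap(0,1) ⇒ [5,6,5,6,6,6,5]
j=2: 5≤5, i=1, swap(1,2) ⇒ [5,5,6,6,6,6,5]
j=3: 6>5, skip
j=4: 6>5, skip
(after j=4) data = [5,5,6,6,6,6,5]

[5,5,6,6,6,6,5]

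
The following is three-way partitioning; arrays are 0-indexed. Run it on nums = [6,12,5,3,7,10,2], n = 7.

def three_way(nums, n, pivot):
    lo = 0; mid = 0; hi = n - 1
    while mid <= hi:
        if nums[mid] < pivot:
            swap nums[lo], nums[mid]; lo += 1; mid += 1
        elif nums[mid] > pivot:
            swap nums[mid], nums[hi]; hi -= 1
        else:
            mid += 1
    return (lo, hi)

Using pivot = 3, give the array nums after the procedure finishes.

[2,3,5,7,10,12,6]

lo=0 mid=0 hi=6
6>3: swap(0,6), hi=5 ⇒ [2,12,5,3,7,10,6]
2<3: swap(0,0), lo=1 mid=1 ⇒ [2,12,5,3,7,10,6]
12>3: swap(1,5), hi=4 ⇒ [2,10,5,3,7,12,6]
10>3: swap(1,4), hi=3 ⇒ [2,7,5,3,10,12,6]
7>3: swap(1,3), hi=2 ⇒ [2,3,5,7,10,12,6]
3=3: mid=2
5>3: swap(2,2), hi=1 ⇒ [2,3,5,7,10,12,6]
done. lo=1 hi=1; nums=[2,3,5,7,10,12,6]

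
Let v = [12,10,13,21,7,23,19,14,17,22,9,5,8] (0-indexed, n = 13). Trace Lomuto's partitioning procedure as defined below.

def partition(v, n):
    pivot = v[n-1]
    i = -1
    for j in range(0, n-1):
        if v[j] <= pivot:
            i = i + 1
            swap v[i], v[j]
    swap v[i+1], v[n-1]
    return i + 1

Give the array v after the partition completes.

pivot = v[12] = 8; i = -1
j=0: v[0]=12 > 8 → no swap
j=1: v[1]=10 > 8 → no swap
j=2: v[2]=13 > 8 → no swap
j=3: v[3]=21 > 8 → no swap
j=4: v[4]=7 ≤ 8 → i=0, swap v[0],v[4] → [7,10,13,21,12,23,19,14,17,22,9,5,8]
j=5: v[5]=23 > 8 → no swap
j=6: v[6]=19 > 8 → no swap
j=7: v[7]=14 > 8 → no swap
j=8: v[8]=17 > 8 → no swap
j=9: v[9]=22 > 8 → no swap
j=10: v[10]=9 > 8 → no swap
j=11: v[11]=5 ≤ 8 → i=1, swap v[1],v[11] → [7,5,13,21,12,23,19,14,17,22,9,10,8]
final swap v[2],v[12] → [7,5,8,21,12,23,19,14,17,22,9,10,13]; return 2

[7,5,8,21,12,23,19,14,17,22,9,10,13]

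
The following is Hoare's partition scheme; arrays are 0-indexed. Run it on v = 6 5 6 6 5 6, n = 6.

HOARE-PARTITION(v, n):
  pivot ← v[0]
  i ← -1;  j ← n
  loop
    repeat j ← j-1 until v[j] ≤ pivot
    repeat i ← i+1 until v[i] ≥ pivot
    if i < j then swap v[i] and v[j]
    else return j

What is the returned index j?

pivot = v[0] = 6; i = -1, j = 6
j→5 (v[5]=6≤6), i→0 (v[0]=6≥6); i<j, swap → 6 5 6 6 5 6
j→4 (v[4]=5≤6), i→2 (v[2]=6≥6); i<j, swap → 6 5 5 6 6 6
j→3, i→3; i≥j, return j=3. v = 6 5 5 6 6 6

3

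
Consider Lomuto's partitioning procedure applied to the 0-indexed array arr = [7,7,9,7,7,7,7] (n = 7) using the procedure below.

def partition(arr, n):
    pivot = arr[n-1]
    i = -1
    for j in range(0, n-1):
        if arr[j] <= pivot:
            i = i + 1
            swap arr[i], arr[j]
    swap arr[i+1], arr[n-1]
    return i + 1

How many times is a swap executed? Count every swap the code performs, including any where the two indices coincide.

pivot = arr[6] = 7; i = -1
j=0: arr[0]=7 ≤ 7 → i=0, swap arr[0],arr[0] (no change) → [7,7,9,7,7,7,7]
j=1: arr[1]=7 ≤ 7 → i=1, swap arr[1],arr[1] (no change) → [7,7,9,7,7,7,7]
j=2: arr[2]=9 > 7 → no swap
j=3: arr[3]=7 ≤ 7 → i=2, swap arr[2],arr[3] → [7,7,7,9,7,7,7]
j=4: arr[4]=7 ≤ 7 → i=3, swap arr[3],arr[4] → [7,7,7,7,9,7,7]
j=5: arr[5]=7 ≤ 7 → i=4, swap arr[4],arr[5] → [7,7,7,7,7,9,7]
final swap arr[5],arr[6] → [7,7,7,7,7,7,9]; return 5

6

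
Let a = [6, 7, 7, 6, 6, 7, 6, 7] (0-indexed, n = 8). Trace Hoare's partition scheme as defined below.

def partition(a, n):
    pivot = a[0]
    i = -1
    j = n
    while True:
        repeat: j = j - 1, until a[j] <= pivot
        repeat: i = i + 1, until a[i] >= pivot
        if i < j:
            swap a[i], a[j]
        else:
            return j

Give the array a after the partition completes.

[6, 6, 6, 7, 7, 7, 6, 7]

pivot=6
j stops at 6 (6), i stops at 0 (6); swap ⇒ [6, 7, 7, 6, 6, 7, 6, 7]
j stops at 4 (6), i stops at 1 (7); swap ⇒ [6, 6, 7, 6, 7, 7, 6, 7]
j stops at 3 (6), i stops at 2 (7); swap ⇒ [6, 6, 6, 7, 7, 7, 6, 7]
j stops at 2, i stops at 3; i≥j ⇒ return 2. a=[6, 6, 6, 7, 7, 7, 6, 7]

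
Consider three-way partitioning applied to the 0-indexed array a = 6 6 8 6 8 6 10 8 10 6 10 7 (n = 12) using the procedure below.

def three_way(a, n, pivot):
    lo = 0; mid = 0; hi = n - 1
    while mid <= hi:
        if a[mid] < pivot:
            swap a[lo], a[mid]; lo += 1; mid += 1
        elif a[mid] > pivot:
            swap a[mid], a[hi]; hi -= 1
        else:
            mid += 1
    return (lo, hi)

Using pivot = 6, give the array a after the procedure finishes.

lo=0 mid=0 hi=11
6=6: mid=1
6=6: mid=2
8>6: swap(2,11), hi=10 ⇒ 6 6 7 6 8 6 10 8 10 6 10 8
7>6: swap(2,10), hi=9 ⇒ 6 6 10 6 8 6 10 8 10 6 7 8
10>6: swap(2,9), hi=8 ⇒ 6 6 6 6 8 6 10 8 10 10 7 8
6=6: mid=3
6=6: mid=4
8>6: swap(4,8), hi=7 ⇒ 6 6 6 6 10 6 10 8 8 10 7 8
10>6: swap(4,7), hi=6 ⇒ 6 6 6 6 8 6 10 10 8 10 7 8
8>6: swap(4,6), hi=5 ⇒ 6 6 6 6 10 6 8 10 8 10 7 8
10>6: swap(4,5), hi=4 ⇒ 6 6 6 6 6 10 8 10 8 10 7 8
6=6: mid=5
done. lo=0 hi=4; a=6 6 6 6 6 10 8 10 8 10 7 8

6 6 6 6 6 10 8 10 8 10 7 8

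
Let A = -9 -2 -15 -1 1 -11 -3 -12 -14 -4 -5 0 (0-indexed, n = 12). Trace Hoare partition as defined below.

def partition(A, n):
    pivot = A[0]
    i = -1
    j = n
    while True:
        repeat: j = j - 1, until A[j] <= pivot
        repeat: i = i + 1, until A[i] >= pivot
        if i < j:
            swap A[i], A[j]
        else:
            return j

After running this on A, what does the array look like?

pivot=-9
j stops at 8 (-14), i stops at 0 (-9); swap ⇒ -14 -2 -15 -1 1 -11 -3 -12 -9 -4 -5 0
j stops at 7 (-12), i stops at 1 (-2); swap ⇒ -14 -12 -15 -1 1 -11 -3 -2 -9 -4 -5 0
j stops at 5 (-11), i stops at 3 (-1); swap ⇒ -14 -12 -15 -11 1 -1 -3 -2 -9 -4 -5 0
j stops at 3, i stops at 4; i≥j ⇒ return 3. A=-14 -12 -15 -11 1 -1 -3 -2 -9 -4 -5 0

-14 -12 -15 -11 1 -1 -3 -2 -9 -4 -5 0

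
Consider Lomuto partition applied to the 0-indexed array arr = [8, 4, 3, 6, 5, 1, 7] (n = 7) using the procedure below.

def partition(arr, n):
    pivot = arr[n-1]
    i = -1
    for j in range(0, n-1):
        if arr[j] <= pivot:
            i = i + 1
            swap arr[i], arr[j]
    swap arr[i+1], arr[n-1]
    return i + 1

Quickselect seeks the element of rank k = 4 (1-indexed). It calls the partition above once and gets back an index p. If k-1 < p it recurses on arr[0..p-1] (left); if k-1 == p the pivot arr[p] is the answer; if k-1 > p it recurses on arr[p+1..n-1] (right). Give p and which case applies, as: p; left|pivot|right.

pivot=7, i=-1
j=0: 8>7, skip
j=1: 4≤7, i=0, swap(0,1) ⇒ [4, 8, 3, 6, 5, 1, 7]
j=2: 3≤7, i=1, swap(1,2) ⇒ [4, 3, 8, 6, 5, 1, 7]
j=3: 6≤7, i=2, swap(2,3) ⇒ [4, 3, 6, 8, 5, 1, 7]
j=4: 5≤7, i=3, swap(3,4) ⇒ [4, 3, 6, 5, 8, 1, 7]
j=5: 1≤7, i=4, swap(4,5) ⇒ [4, 3, 6, 5, 1, 8, 7]
swap(5,6) ⇒ [4, 3, 6, 5, 1, 7, 8]; return 5
p = 5; k-1 = 3 < 5 ⇒ left

5; left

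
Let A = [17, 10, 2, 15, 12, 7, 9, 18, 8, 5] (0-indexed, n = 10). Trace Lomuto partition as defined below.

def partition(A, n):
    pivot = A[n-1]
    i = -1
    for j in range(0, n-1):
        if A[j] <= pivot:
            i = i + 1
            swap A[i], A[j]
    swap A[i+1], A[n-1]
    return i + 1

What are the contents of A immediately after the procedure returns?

[2, 5, 17, 15, 12, 7, 9, 18, 8, 10]

pivot = A[9] = 5; i = -1
j=0: A[0]=17 > 5 → no swap
j=1: A[1]=10 > 5 → no swap
j=2: A[2]=2 ≤ 5 → i=0, swap A[0],A[2] → [2, 10, 17, 15, 12, 7, 9, 18, 8, 5]
j=3: A[3]=15 > 5 → no swap
j=4: A[4]=12 > 5 → no swap
j=5: A[5]=7 > 5 → no swap
j=6: A[6]=9 > 5 → no swap
j=7: A[7]=18 > 5 → no swap
j=8: A[8]=8 > 5 → no swap
final swap A[1],A[9] → [2, 5, 17, 15, 12, 7, 9, 18, 8, 10]; return 1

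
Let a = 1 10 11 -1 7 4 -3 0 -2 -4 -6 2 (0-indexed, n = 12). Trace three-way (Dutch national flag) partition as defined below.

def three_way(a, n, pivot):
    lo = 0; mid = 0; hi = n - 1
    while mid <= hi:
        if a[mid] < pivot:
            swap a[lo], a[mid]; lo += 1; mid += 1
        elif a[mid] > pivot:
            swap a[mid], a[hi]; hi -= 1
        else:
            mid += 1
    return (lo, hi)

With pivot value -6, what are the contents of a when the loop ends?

pivot = -6; lo=0, mid=0, hi=11
a[mid]=1>-6: swap a[0],a[11]; hi=10 → 2 10 11 -1 7 4 -3 0 -2 -4 -6 1
a[mid]=2>-6: swap a[0],a[10]; hi=9 → -6 10 11 -1 7 4 -3 0 -2 -4 2 1
a[mid]=-6=-6: mid=1
a[mid]=10>-6: swap a[1],a[9]; hi=8 → -6 -4 11 -1 7 4 -3 0 -2 10 2 1
a[mid]=-4>-6: swap a[1],a[8]; hi=7 → -6 -2 11 -1 7 4 -3 0 -4 10 2 1
a[mid]=-2>-6: swap a[1],a[7]; hi=6 → -6 0 11 -1 7 4 -3 -2 -4 10 2 1
a[mid]=0>-6: swap a[1],a[6]; hi=5 → -6 -3 11 -1 7 4 0 -2 -4 10 2 1
a[mid]=-3>-6: swap a[1],a[5]; hi=4 → -6 4 11 -1 7 -3 0 -2 -4 10 2 1
a[mid]=4>-6: swap a[1],a[4]; hi=3 → -6 7 11 -1 4 -3 0 -2 -4 10 2 1
a[mid]=7>-6: swap a[1],a[3]; hi=2 → -6 -1 11 7 4 -3 0 -2 -4 10 2 1
a[mid]=-1>-6: swap a[1],a[2]; hi=1 → -6 11 -1 7 4 -3 0 -2 -4 10 2 1
a[mid]=11>-6: swap a[1],a[1]; hi=0 → -6 11 -1 7 4 -3 0 -2 -4 10 2 1
end: lo=0, hi=0; a = -6 11 -1 7 4 -3 0 -2 -4 10 2 1

-6 11 -1 7 4 -3 0 -2 -4 10 2 1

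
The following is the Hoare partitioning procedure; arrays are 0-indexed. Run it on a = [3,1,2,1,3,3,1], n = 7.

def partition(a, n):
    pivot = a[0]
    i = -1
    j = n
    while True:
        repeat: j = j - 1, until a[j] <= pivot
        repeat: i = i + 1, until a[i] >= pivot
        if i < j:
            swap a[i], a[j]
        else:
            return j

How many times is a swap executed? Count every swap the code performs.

2

pivot = a[0] = 3; i = -1, j = 7
j→6 (a[6]=1≤3), i→0 (a[0]=3≥3); i<j, swap → [1,1,2,1,3,3,3]
j→5 (a[5]=3≤3), i→4 (a[4]=3≥3); i<j, swap → [1,1,2,1,3,3,3]
j→4, i→5; i≥j, return j=4. a = [1,1,2,1,3,3,3]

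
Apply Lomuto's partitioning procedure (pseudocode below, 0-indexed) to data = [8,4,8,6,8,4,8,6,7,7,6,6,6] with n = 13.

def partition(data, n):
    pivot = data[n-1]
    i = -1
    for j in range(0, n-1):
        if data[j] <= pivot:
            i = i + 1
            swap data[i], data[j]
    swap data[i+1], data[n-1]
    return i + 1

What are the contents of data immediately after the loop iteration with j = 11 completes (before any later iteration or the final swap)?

[4,6,4,6,6,6,8,8,7,7,8,8,6]

pivot = data[12] = 6; i = -1
j=0: data[0]=8 > 6 → no swap
j=1: data[1]=4 ≤ 6 → i=0, swap data[0],data[1] → [4,8,8,6,8,4,8,6,7,7,6,6,6]
j=2: data[2]=8 > 6 → no swap
j=3: data[3]=6 ≤ 6 → i=1, swap data[1],data[3] → [4,6,8,8,8,4,8,6,7,7,6,6,6]
j=4: data[4]=8 > 6 → no swap
j=5: data[5]=4 ≤ 6 → i=2, swap data[2],data[5] → [4,6,4,8,8,8,8,6,7,7,6,6,6]
j=6: data[6]=8 > 6 → no swap
j=7: data[7]=6 ≤ 6 → i=3, swap data[3],data[7] → [4,6,4,6,8,8,8,8,7,7,6,6,6]
j=8: data[8]=7 > 6 → no swap
j=9: data[9]=7 > 6 → no swap
j=10: data[10]=6 ≤ 6 → i=4, swap data[4],data[10] → [4,6,4,6,6,8,8,8,7,7,8,6,6]
j=11: data[11]=6 ≤ 6 → i=5, swap data[5],data[11] → [4,6,4,6,6,6,8,8,7,7,8,8,6]
(after j=11) data = [4,6,4,6,6,6,8,8,7,7,8,8,6]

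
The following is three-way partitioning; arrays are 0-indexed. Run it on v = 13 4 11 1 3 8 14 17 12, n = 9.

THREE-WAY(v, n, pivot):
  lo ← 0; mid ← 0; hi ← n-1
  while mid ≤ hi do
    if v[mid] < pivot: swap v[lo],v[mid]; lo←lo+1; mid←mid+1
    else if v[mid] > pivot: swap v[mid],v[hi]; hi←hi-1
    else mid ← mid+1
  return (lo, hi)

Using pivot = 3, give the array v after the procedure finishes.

1 3 11 4 8 14 17 12 13

lo=0 mid=0 hi=8
13>3: swap(0,8), hi=7 ⇒ 12 4 11 1 3 8 14 17 13
12>3: swap(0,7), hi=6 ⇒ 17 4 11 1 3 8 14 12 13
17>3: swap(0,6), hi=5 ⇒ 14 4 11 1 3 8 17 12 13
14>3: swap(0,5), hi=4 ⇒ 8 4 11 1 3 14 17 12 13
8>3: swap(0,4), hi=3 ⇒ 3 4 11 1 8 14 17 12 13
3=3: mid=1
4>3: swap(1,3), hi=2 ⇒ 3 1 11 4 8 14 17 12 13
1<3: swap(0,1), lo=1 mid=2 ⇒ 1 3 11 4 8 14 17 12 13
11>3: swap(2,2), hi=1 ⇒ 1 3 11 4 8 14 17 12 13
done. lo=1 hi=1; v=1 3 11 4 8 14 17 12 13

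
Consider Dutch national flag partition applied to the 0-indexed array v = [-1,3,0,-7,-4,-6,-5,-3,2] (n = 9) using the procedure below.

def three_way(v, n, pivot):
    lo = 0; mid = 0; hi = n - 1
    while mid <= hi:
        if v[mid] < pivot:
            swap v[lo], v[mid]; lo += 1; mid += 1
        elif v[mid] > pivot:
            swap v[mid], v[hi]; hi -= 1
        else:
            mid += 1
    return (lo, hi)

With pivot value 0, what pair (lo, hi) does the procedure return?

(6, 6)

pivot = 0; lo=0, mid=0, hi=8
v[mid]=-1<0: swap v[0],v[0]; lo=1,mid=1 → [-1,3,0,-7,-4,-6,-5,-3,2]
v[mid]=3>0: swap v[1],v[8]; hi=7 → [-1,2,0,-7,-4,-6,-5,-3,3]
v[mid]=2>0: swap v[1],v[7]; hi=6 → [-1,-3,0,-7,-4,-6,-5,2,3]
v[mid]=-3<0: swap v[1],v[1]; lo=2,mid=2 → [-1,-3,0,-7,-4,-6,-5,2,3]
v[mid]=0=0: mid=3
v[mid]=-7<0: swap v[2],v[3]; lo=3,mid=4 → [-1,-3,-7,0,-4,-6,-5,2,3]
v[mid]=-4<0: swap v[3],v[4]; lo=4,mid=5 → [-1,-3,-7,-4,0,-6,-5,2,3]
v[mid]=-6<0: swap v[4],v[5]; lo=5,mid=6 → [-1,-3,-7,-4,-6,0,-5,2,3]
v[mid]=-5<0: swap v[5],v[6]; lo=6,mid=7 → [-1,-3,-7,-4,-6,-5,0,2,3]
end: lo=6, hi=6; v = [-1,-3,-7,-4,-6,-5,0,2,3]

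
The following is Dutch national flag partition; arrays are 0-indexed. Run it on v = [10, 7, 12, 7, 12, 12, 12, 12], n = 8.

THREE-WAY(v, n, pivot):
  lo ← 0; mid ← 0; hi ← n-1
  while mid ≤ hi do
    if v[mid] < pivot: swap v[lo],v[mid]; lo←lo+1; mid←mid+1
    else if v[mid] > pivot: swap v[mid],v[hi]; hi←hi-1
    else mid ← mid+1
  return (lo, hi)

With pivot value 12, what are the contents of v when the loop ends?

pivot = 12; lo=0, mid=0, hi=7
v[mid]=10<12: swap v[0],v[0]; lo=1,mid=1 → [10, 7, 12, 7, 12, 12, 12, 12]
v[mid]=7<12: swap v[1],v[1]; lo=2,mid=2 → [10, 7, 12, 7, 12, 12, 12, 12]
v[mid]=12=12: mid=3
v[mid]=7<12: swap v[2],v[3]; lo=3,mid=4 → [10, 7, 7, 12, 12, 12, 12, 12]
v[mid]=12=12: mid=5
v[mid]=12=12: mid=6
v[mid]=12=12: mid=7
v[mid]=12=12: mid=8
end: lo=3, hi=7; v = [10, 7, 7, 12, 12, 12, 12, 12]

[10, 7, 7, 12, 12, 12, 12, 12]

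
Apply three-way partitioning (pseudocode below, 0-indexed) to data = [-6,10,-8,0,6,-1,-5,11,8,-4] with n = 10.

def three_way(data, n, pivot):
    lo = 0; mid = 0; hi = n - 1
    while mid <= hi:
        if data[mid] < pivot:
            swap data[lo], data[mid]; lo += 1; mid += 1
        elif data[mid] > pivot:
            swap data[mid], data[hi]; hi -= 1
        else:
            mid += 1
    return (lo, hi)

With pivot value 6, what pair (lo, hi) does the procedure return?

pivot = 6; lo=0, mid=0, hi=9
data[mid]=-6<6: swap data[0],data[0]; lo=1,mid=1 → [-6,10,-8,0,6,-1,-5,11,8,-4]
data[mid]=10>6: swap data[1],data[9]; hi=8 → [-6,-4,-8,0,6,-1,-5,11,8,10]
data[mid]=-4<6: swap data[1],data[1]; lo=2,mid=2 → [-6,-4,-8,0,6,-1,-5,11,8,10]
data[mid]=-8<6: swap data[2],data[2]; lo=3,mid=3 → [-6,-4,-8,0,6,-1,-5,11,8,10]
data[mid]=0<6: swap data[3],data[3]; lo=4,mid=4 → [-6,-4,-8,0,6,-1,-5,11,8,10]
data[mid]=6=6: mid=5
data[mid]=-1<6: swap data[4],data[5]; lo=5,mid=6 → [-6,-4,-8,0,-1,6,-5,11,8,10]
data[mid]=-5<6: swap data[5],data[6]; lo=6,mid=7 → [-6,-4,-8,0,-1,-5,6,11,8,10]
data[mid]=11>6: swap data[7],data[8]; hi=7 → [-6,-4,-8,0,-1,-5,6,8,11,10]
data[mid]=8>6: swap data[7],data[7]; hi=6 → [-6,-4,-8,0,-1,-5,6,8,11,10]
end: lo=6, hi=6; data = [-6,-4,-8,0,-1,-5,6,8,11,10]

(6, 6)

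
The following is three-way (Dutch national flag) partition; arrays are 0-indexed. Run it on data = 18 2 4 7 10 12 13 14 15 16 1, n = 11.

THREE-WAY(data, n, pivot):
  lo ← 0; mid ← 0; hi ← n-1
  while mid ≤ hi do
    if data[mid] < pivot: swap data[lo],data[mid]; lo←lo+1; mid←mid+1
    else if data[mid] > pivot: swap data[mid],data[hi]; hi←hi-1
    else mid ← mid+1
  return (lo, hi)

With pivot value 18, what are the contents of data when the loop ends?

pivot = 18; lo=0, mid=0, hi=10
data[mid]=18=18: mid=1
data[mid]=2<18: swap data[0],data[1]; lo=1,mid=2 → 2 18 4 7 10 12 13 14 15 16 1
data[mid]=4<18: swap data[1],data[2]; lo=2,mid=3 → 2 4 18 7 10 12 13 14 15 16 1
data[mid]=7<18: swap data[2],data[3]; lo=3,mid=4 → 2 4 7 18 10 12 13 14 15 16 1
data[mid]=10<18: swap data[3],data[4]; lo=4,mid=5 → 2 4 7 10 18 12 13 14 15 16 1
data[mid]=12<18: swap data[4],data[5]; lo=5,mid=6 → 2 4 7 10 12 18 13 14 15 16 1
data[mid]=13<18: swap data[5],data[6]; lo=6,mid=7 → 2 4 7 10 12 13 18 14 15 16 1
data[mid]=14<18: swap data[6],data[7]; lo=7,mid=8 → 2 4 7 10 12 13 14 18 15 16 1
data[mid]=15<18: swap data[7],data[8]; lo=8,mid=9 → 2 4 7 10 12 13 14 15 18 16 1
data[mid]=16<18: swap data[8],data[9]; lo=9,mid=10 → 2 4 7 10 12 13 14 15 16 18 1
data[mid]=1<18: swap data[9],data[10]; lo=10,mid=11 → 2 4 7 10 12 13 14 15 16 1 18
end: lo=10, hi=10; data = 2 4 7 10 12 13 14 15 16 1 18

2 4 7 10 12 13 14 15 16 1 18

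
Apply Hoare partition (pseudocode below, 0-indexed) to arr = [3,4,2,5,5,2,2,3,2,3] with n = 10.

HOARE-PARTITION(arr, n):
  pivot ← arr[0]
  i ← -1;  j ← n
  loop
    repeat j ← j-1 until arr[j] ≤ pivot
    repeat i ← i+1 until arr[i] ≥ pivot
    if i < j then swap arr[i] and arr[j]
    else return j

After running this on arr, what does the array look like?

[3,2,2,3,2,2,5,5,4,3]

pivot=3
j stops at 9 (3), i stops at 0 (3); swap ⇒ [3,4,2,5,5,2,2,3,2,3]
j stops at 8 (2), i stops at 1 (4); swap ⇒ [3,2,2,5,5,2,2,3,4,3]
j stops at 7 (3), i stops at 3 (5); swap ⇒ [3,2,2,3,5,2,2,5,4,3]
j stops at 6 (2), i stops at 4 (5); swap ⇒ [3,2,2,3,2,2,5,5,4,3]
j stops at 5, i stops at 6; i≥j ⇒ return 5. arr=[3,2,2,3,2,2,5,5,4,3]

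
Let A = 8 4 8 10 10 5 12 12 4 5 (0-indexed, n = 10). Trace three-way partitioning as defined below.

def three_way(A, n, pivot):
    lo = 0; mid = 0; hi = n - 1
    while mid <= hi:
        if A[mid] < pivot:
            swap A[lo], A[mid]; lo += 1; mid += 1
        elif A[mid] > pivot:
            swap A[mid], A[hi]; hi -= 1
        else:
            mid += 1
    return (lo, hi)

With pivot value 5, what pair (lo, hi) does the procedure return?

(2, 3)

pivot = 5; lo=0, mid=0, hi=9
A[mid]=8>5: swap A[0],A[9]; hi=8 → 5 4 8 10 10 5 12 12 4 8
A[mid]=5=5: mid=1
A[mid]=4<5: swap A[0],A[1]; lo=1,mid=2 → 4 5 8 10 10 5 12 12 4 8
A[mid]=8>5: swap A[2],A[8]; hi=7 → 4 5 4 10 10 5 12 12 8 8
A[mid]=4<5: swap A[1],A[2]; lo=2,mid=3 → 4 4 5 10 10 5 12 12 8 8
A[mid]=10>5: swap A[3],A[7]; hi=6 → 4 4 5 12 10 5 12 10 8 8
A[mid]=12>5: swap A[3],A[6]; hi=5 → 4 4 5 12 10 5 12 10 8 8
A[mid]=12>5: swap A[3],A[5]; hi=4 → 4 4 5 5 10 12 12 10 8 8
A[mid]=5=5: mid=4
A[mid]=10>5: swap A[4],A[4]; hi=3 → 4 4 5 5 10 12 12 10 8 8
end: lo=2, hi=3; A = 4 4 5 5 10 12 12 10 8 8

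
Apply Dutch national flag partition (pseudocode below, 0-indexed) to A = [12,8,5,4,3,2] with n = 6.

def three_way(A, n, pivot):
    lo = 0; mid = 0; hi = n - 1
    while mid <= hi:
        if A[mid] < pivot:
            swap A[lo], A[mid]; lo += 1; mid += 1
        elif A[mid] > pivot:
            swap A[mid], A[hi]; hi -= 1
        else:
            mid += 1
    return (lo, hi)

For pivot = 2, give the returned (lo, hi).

pivot = 2; lo=0, mid=0, hi=5
A[mid]=12>2: swap A[0],A[5]; hi=4 → [2,8,5,4,3,12]
A[mid]=2=2: mid=1
A[mid]=8>2: swap A[1],A[4]; hi=3 → [2,3,5,4,8,12]
A[mid]=3>2: swap A[1],A[3]; hi=2 → [2,4,5,3,8,12]
A[mid]=4>2: swap A[1],A[2]; hi=1 → [2,5,4,3,8,12]
A[mid]=5>2: swap A[1],A[1]; hi=0 → [2,5,4,3,8,12]
end: lo=0, hi=0; A = [2,5,4,3,8,12]

(0, 0)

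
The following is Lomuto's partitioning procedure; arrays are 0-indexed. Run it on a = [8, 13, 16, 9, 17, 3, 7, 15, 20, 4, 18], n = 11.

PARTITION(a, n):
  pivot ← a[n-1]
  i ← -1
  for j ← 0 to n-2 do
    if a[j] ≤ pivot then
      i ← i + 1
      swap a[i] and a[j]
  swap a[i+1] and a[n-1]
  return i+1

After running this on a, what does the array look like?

pivot=18, i=-1
j=0: 8≤18, i=0, swap(0,0) ⇒ [8, 13, 16, 9, 17, 3, 7, 15, 20, 4, 18]
j=1: 13≤18, i=1, swap(1,1) ⇒ [8, 13, 16, 9, 17, 3, 7, 15, 20, 4, 18]
j=2: 16≤18, i=2, swap(2,2) ⇒ [8, 13, 16, 9, 17, 3, 7, 15, 20, 4, 18]
j=3: 9≤18, i=3, swap(3,3) ⇒ [8, 13, 16, 9, 17, 3, 7, 15, 20, 4, 18]
j=4: 17≤18, i=4, swap(4,4) ⇒ [8, 13, 16, 9, 17, 3, 7, 15, 20, 4, 18]
j=5: 3≤18, i=5, swap(5,5) ⇒ [8, 13, 16, 9, 17, 3, 7, 15, 20, 4, 18]
j=6: 7≤18, i=6, swap(6,6) ⇒ [8, 13, 16, 9, 17, 3, 7, 15, 20, 4, 18]
j=7: 15≤18, i=7, swap(7,7) ⇒ [8, 13, 16, 9, 17, 3, 7, 15, 20, 4, 18]
j=8: 20>18, skip
j=9: 4≤18, i=8, swap(8,9) ⇒ [8, 13, 16, 9, 17, 3, 7, 15, 4, 20, 18]
swap(9,10) ⇒ [8, 13, 16, 9, 17, 3, 7, 15, 4, 18, 20]; return 9

[8, 13, 16, 9, 17, 3, 7, 15, 4, 18, 20]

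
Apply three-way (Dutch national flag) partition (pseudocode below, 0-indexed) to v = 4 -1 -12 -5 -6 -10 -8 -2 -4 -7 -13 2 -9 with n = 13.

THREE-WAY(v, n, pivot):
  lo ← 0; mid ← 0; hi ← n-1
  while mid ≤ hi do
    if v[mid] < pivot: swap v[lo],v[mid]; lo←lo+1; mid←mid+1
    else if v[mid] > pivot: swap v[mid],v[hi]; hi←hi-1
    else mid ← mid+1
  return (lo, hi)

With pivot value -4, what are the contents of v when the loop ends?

pivot = -4; lo=0, mid=0, hi=12
v[mid]=4>-4: swap v[0],v[12]; hi=11 → -9 -1 -12 -5 -6 -10 -8 -2 -4 -7 -13 2 4
v[mid]=-9<-4: swap v[0],v[0]; lo=1,mid=1 → -9 -1 -12 -5 -6 -10 -8 -2 -4 -7 -13 2 4
v[mid]=-1>-4: swap v[1],v[11]; hi=10 → -9 2 -12 -5 -6 -10 -8 -2 -4 -7 -13 -1 4
v[mid]=2>-4: swap v[1],v[10]; hi=9 → -9 -13 -12 -5 -6 -10 -8 -2 -4 -7 2 -1 4
v[mid]=-13<-4: swap v[1],v[1]; lo=2,mid=2 → -9 -13 -12 -5 -6 -10 -8 -2 -4 -7 2 -1 4
v[mid]=-12<-4: swap v[2],v[2]; lo=3,mid=3 → -9 -13 -12 -5 -6 -10 -8 -2 -4 -7 2 -1 4
v[mid]=-5<-4: swap v[3],v[3]; lo=4,mid=4 → -9 -13 -12 -5 -6 -10 -8 -2 -4 -7 2 -1 4
v[mid]=-6<-4: swap v[4],v[4]; lo=5,mid=5 → -9 -13 -12 -5 -6 -10 -8 -2 -4 -7 2 -1 4
v[mid]=-10<-4: swap v[5],v[5]; lo=6,mid=6 → -9 -13 -12 -5 -6 -10 -8 -2 -4 -7 2 -1 4
v[mid]=-8<-4: swap v[6],v[6]; lo=7,mid=7 → -9 -13 -12 -5 -6 -10 -8 -2 -4 -7 2 -1 4
v[mid]=-2>-4: swap v[7],v[9]; hi=8 → -9 -13 -12 -5 -6 -10 -8 -7 -4 -2 2 -1 4
v[mid]=-7<-4: swap v[7],v[7]; lo=8,mid=8 → -9 -13 -12 -5 -6 -10 -8 -7 -4 -2 2 -1 4
v[mid]=-4=-4: mid=9
end: lo=8, hi=8; v = -9 -13 -12 -5 -6 -10 -8 -7 -4 -2 2 -1 4

-9 -13 -12 -5 -6 -10 -8 -7 -4 -2 2 -1 4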